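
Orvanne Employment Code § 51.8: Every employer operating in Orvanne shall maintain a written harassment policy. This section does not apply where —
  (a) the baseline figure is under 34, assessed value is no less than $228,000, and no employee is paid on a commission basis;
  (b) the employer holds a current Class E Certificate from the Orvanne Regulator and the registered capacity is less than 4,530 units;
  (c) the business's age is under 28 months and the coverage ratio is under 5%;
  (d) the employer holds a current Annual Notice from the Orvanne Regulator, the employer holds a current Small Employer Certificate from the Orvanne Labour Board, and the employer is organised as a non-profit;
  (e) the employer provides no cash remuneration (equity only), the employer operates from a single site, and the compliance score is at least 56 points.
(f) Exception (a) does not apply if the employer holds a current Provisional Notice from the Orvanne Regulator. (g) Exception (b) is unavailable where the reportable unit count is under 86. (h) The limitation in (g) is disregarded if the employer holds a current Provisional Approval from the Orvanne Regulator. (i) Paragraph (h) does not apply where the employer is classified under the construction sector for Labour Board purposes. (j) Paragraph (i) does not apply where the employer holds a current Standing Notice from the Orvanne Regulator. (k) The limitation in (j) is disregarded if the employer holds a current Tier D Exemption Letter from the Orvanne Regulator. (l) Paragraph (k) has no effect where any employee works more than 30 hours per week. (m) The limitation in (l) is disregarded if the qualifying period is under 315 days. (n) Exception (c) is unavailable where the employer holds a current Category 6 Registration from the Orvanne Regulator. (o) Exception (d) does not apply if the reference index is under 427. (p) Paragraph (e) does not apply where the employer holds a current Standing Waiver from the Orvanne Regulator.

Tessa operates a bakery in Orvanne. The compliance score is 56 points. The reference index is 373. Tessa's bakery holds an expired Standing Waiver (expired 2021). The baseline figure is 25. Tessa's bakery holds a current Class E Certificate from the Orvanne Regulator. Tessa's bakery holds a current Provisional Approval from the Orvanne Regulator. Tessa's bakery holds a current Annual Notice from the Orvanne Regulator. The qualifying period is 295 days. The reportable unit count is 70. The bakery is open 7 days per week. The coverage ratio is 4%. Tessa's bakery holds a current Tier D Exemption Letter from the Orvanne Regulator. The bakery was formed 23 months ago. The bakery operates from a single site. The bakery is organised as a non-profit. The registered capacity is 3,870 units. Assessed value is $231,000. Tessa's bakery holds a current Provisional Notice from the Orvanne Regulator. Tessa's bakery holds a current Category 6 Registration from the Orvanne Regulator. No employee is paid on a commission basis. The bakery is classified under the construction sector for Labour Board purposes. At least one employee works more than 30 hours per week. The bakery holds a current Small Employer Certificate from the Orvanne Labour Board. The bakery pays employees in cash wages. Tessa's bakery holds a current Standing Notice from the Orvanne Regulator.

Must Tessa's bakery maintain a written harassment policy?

Exception (a) is satisfied on its face — the baseline figure is 25, under the 34 limit; assessed value is $231,000, meeting the $228,000 threshold; no employee is paid on commission. But applying paragraph (f): (f) is triggered — a current Provisional Notice is held. So (a) is unavailable.
Exception (b) is satisfied on its face — a current Class E Certificate is held; the registered capacity is 3,870 units, less than the 4,530 units limit. Turning to paragraphs (g)–(m): (g) operates against (b): the reportable unit count is 70, under the 86 limit. (h) would limit (g) — a current Provisional Approval is held — but (i) sets (h) aside: (i) operates — the bakery is classified under the construction sector. (j) is triggered (a current Standing Notice is held), but is displaced by (k): (k) is triggered — a current Tier D Exemption Letter is held. (l) would limit (k) — at least one employee exceeds 30 hours/week — but (m) sets (l) aside: (m) operates against (l): the qualifying period is 295 days, under the 315 days limit. Exception (b) does not apply.
Exception (c): the business's age is 23 months, under the 28 months limit; the coverage ratio is 4%, under the 5% limit — every condition holds. But: (n) operates against (c): a current Category 6 Registration is held. So (c) is unavailable.
Exception (d) is satisfied on its face — a current Annual Notice is held; a current Small Employer Certificate is held; the employer is a non-profit. But: (o) operates against (d): the reference index is 373, under the 427 limit. (d) is therefore removed.
Exception (e) requires that the employer provides no cash remuneration (equity only); but employees are paid cash wages, so (e) is unavailable.
No exception applies. The general rule governs.

Yes — Tessa's bakery must maintain a written harassment policy.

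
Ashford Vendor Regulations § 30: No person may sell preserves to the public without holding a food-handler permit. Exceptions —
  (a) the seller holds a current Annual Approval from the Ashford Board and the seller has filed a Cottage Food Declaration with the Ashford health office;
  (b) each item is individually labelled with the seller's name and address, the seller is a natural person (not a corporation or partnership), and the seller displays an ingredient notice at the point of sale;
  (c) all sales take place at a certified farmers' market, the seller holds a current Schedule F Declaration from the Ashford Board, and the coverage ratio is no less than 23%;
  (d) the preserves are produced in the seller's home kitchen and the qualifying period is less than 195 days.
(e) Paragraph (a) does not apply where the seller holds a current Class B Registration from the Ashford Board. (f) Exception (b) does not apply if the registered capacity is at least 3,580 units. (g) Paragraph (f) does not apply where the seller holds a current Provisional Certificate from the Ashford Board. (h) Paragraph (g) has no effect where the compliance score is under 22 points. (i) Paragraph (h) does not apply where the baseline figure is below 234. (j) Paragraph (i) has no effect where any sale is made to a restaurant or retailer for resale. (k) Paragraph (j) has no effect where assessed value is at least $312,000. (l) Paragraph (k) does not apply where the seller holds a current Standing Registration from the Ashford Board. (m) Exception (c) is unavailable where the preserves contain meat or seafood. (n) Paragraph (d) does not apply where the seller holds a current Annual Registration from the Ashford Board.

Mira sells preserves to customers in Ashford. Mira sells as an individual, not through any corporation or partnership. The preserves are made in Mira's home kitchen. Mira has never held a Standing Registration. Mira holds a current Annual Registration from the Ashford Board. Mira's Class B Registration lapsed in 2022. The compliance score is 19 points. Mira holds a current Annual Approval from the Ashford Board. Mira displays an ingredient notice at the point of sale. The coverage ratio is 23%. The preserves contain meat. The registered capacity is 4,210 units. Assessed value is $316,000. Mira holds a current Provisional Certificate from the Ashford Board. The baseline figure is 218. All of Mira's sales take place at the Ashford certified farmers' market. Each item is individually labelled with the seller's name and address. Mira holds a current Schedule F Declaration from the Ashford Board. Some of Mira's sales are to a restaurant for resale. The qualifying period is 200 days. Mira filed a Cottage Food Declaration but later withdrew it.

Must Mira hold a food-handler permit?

Exception (a) requires that the seller has filed a Cottage Food Declaration with the Ashford health office; but the Cottage Food Declaration was withdrawn, so (a) is unavailable.
Exception (b): items are individually labelled; the seller is a natural person; an ingredient notice is displayed — every condition holds. As to paragraphs (f)–(l): (f) would limit (b) — the registered capacity is 4,210 units, meeting the 3,580 units threshold — but (g) sets (f) aside: (g) operates — a current Provisional Certificate is held. (h) would limit (g) — the compliance score is 19 points, under the 22 points limit — but (i) sets (h) aside: (i) operates against (h): the baseline figure is 218, below the 234 limit. (j) applies (some sales are to a restaurant for resale), but is set aside by (k): (k) applies — assessed value is $316,000, meeting the $312,000 threshold. (l) is inapplicable (no current Standing Registration is held), so (k) stands. (b) remains available.
Exception (c): all sales are at a certified farmers' market; a current Schedule F Declaration is held; the coverage ratio is 23%, meeting the 23% threshold — every condition holds. But: (m) operates against (c): the preserves contain meat. Exception (c) does not apply.
Exception (d) requires that the qualifying period is less than 195 days; but the qualifying period is 200 days, not less than 195 days, so (d) is unavailable.

No — exception (b) applies; Mira is not required to hold a food-handler permit.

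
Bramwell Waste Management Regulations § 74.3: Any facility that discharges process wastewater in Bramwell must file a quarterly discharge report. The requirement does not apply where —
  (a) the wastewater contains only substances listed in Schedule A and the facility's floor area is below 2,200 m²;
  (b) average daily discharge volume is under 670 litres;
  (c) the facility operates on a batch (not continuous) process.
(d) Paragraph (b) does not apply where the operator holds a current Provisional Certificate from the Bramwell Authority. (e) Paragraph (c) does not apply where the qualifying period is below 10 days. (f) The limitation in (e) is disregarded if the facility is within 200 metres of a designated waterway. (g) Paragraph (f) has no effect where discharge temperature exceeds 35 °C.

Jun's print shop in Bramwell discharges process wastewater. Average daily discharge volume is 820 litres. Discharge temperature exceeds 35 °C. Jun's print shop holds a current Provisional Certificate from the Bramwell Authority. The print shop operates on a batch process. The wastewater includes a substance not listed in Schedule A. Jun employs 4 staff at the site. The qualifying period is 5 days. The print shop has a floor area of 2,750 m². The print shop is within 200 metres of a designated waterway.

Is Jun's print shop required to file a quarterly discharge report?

Yes — Jun's print shop must file a quarterly discharge report.

Exception (a) requires that the wastewater contains only substances listed in Schedule A; but the wastewater includes a non-Schedule-A substance, so (a) is unavailable.
Exception (b) fails — average daily discharge volume is 820 litres, not under 670 litres.
Exception (c): the facility operates on a batch process — every condition holds. However, paragraphs (e)–(g) must be considered: (e) applies — the qualifying period is 5 days, below the 10 days limit. (f) is triggered (the print shop is within 200 m of a designated waterway), but is overridden by (g): (g) operates — discharge temperature exceeds 35 °C. (c) is therefore removed.
Every exception is unavailable, so the rule governs.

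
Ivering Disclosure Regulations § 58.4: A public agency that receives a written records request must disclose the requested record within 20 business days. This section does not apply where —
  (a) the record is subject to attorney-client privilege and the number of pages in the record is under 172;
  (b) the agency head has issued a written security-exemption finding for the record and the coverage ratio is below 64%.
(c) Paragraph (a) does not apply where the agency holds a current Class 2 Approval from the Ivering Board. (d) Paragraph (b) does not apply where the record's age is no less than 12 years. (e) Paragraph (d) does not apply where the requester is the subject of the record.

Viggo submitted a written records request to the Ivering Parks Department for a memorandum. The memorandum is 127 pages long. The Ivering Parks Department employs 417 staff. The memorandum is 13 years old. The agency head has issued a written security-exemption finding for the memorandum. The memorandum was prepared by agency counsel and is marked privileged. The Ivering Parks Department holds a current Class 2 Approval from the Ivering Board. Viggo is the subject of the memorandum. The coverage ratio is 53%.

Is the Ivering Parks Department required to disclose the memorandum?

No — exception (b) applies; the Ivering Parks Department is not required to disclose the memorandum.

Exception (a) is satisfied on its face — the memorandum is privileged; the number of pages in the record is 127, under the 172 limit. Turning to paragraph (c): (c) operates against (a): a current Class 2 Approval is held. (a) is therefore removed.
Exception (b): a written security-exemption finding has been issued; the coverage ratio is 53%, below the 64% limit — every condition holds. Applying paragraphs (d)–(e): (d) is triggered (the record's age is 13 years, meeting the 12 years threshold), but is displaced by (e): (e) operates against (d): Viggo is the subject of the memorandum. Exception (b) stands.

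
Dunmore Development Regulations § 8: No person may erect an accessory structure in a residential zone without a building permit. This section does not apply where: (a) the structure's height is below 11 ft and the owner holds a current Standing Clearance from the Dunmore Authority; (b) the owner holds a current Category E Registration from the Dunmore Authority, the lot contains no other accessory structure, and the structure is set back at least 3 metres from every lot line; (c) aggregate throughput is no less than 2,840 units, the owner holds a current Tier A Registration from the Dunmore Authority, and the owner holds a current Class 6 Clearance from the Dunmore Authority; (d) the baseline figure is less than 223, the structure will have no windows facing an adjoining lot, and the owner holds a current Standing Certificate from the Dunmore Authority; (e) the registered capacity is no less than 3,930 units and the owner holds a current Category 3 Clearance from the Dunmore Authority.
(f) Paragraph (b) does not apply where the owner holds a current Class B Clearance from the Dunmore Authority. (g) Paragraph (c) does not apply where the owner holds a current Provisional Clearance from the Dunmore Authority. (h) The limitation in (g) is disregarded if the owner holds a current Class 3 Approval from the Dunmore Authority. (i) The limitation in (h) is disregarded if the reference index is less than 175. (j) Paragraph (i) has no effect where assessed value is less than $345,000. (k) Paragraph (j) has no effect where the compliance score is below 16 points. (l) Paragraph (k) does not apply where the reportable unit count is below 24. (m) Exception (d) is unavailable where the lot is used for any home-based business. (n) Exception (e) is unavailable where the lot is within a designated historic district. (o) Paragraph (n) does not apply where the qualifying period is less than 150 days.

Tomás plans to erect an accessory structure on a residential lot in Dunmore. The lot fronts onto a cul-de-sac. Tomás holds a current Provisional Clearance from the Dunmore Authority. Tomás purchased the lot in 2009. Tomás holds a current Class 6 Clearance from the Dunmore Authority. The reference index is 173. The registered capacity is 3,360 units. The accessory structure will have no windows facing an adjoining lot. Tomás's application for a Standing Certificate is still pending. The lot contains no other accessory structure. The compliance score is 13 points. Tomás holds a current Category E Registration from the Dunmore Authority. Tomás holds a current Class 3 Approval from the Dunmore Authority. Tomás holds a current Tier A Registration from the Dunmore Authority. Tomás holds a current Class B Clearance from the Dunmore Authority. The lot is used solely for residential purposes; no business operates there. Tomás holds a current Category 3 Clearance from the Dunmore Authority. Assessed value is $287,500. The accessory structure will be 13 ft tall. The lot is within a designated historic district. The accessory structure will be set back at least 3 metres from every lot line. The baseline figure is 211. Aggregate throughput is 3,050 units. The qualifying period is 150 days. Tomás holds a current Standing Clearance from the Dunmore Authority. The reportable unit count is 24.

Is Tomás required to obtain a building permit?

Yes — Tomás must obtain a building permit.

Exception (a) requires that the structure's height is below 11 ft; but the structure's height is 13 ft, not below 11 ft, so (a) is unavailable.
Exception (b)'s conditions are all satisfied: a current Category E Registration is held; the lot has no other accessory structure; the setback is at least 3 m on every side. However, paragraph (f) must be considered: (f) operates against (b): a current Class B Clearance is held. (b) is therefore removed.
All of (c)'s requirements are met (aggregate throughput is 3,050 units, meeting the 2,840 units threshold; a current Tier A Registration is held; a current Class 6 Clearance is held). But applying paragraphs (g)–(l): (g) operates against (c): a current Provisional Clearance is held. (h) is triggered (a current Class 3 Approval is held), but is itself disapplied by (i): (i) is triggered — the reference index is 173, less than the 175 limit. (j) applies (assessed value is $287,500, less than the $345,000 limit), but yields to (k): (k) is engaged — the compliance score is 13 points, below the 16 points limit. (l), which would lift (k), is inapplicable — the reportable unit count is 24, not below 24. (c) is therefore removed.
Exception (d) does not apply: there is no Standing Certificate in force.
Exception (e) fails — the registered capacity is 3,360 units, short of 3,930 units.
No exception displaces § 8.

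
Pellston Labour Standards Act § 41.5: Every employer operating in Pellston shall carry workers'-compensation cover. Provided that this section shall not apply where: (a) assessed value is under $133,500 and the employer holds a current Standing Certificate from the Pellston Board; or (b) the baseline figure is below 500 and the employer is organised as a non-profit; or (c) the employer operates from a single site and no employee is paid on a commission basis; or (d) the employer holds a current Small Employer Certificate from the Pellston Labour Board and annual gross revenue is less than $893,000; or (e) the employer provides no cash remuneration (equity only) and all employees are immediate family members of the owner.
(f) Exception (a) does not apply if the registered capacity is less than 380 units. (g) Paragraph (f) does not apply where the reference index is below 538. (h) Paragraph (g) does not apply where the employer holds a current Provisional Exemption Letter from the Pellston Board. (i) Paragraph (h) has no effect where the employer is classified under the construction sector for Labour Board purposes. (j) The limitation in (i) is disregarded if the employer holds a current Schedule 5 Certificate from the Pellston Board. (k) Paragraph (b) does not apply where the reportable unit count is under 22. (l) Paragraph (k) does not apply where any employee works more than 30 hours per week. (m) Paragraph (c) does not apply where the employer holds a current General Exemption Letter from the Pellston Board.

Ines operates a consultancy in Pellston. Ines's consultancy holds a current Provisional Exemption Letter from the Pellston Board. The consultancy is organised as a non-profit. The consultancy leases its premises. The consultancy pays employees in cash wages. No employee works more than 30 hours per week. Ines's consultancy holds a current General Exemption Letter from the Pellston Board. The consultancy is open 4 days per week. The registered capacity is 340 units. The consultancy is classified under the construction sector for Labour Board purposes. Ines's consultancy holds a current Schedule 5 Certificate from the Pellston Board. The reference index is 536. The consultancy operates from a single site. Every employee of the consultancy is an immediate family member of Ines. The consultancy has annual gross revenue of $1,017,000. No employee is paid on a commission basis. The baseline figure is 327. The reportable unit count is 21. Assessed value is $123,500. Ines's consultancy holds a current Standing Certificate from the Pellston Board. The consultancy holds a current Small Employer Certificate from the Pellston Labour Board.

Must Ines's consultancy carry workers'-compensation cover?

Exception (a)'s conditions are all satisfied: assessed value is $123,500, under the $133,500 limit; a current Standing Certificate is held. However, paragraphs (f)–(j) must be considered: (f) operates against (a): the registered capacity is 340 units, less than the 380 units limit. (g) applies (the reference index is 536, below the 538 limit), but is displaced by (h): (h) is triggered — a current Provisional Exemption Letter is held. (i) would limit (h) — the consultancy is classified under the construction sector — but (j) sets (i) aside: (j) operates against (i): a current Schedule 5 Certificate is held. So (a) is unavailable.
All of (b)'s requirements are met (the baseline figure is 327, below the 500 limit; the employer is a non-profit). But: (k) is engaged — the reportable unit count is 21, under the 22 limit. (l), which would lift (k), is inapplicable — no employee exceeds 30 hours/week. (b) is therefore removed.
Exception (c) is satisfied on its face — the employer operates from a single site; no employee is paid on commission. However, paragraph (m) must be considered: (m) is triggered — a current General Exemption Letter is held. (c) is therefore removed.
Exception (d) requires that annual gross revenue is less than $893,000; but annual gross revenue is $1,017,000, not less than $893,000, so (d) is unavailable.
Exception (e) fails — employees are paid cash wages.
No exception applies. The general rule governs.

Yes — Ines's consultancy must carry workers'-compensation cover.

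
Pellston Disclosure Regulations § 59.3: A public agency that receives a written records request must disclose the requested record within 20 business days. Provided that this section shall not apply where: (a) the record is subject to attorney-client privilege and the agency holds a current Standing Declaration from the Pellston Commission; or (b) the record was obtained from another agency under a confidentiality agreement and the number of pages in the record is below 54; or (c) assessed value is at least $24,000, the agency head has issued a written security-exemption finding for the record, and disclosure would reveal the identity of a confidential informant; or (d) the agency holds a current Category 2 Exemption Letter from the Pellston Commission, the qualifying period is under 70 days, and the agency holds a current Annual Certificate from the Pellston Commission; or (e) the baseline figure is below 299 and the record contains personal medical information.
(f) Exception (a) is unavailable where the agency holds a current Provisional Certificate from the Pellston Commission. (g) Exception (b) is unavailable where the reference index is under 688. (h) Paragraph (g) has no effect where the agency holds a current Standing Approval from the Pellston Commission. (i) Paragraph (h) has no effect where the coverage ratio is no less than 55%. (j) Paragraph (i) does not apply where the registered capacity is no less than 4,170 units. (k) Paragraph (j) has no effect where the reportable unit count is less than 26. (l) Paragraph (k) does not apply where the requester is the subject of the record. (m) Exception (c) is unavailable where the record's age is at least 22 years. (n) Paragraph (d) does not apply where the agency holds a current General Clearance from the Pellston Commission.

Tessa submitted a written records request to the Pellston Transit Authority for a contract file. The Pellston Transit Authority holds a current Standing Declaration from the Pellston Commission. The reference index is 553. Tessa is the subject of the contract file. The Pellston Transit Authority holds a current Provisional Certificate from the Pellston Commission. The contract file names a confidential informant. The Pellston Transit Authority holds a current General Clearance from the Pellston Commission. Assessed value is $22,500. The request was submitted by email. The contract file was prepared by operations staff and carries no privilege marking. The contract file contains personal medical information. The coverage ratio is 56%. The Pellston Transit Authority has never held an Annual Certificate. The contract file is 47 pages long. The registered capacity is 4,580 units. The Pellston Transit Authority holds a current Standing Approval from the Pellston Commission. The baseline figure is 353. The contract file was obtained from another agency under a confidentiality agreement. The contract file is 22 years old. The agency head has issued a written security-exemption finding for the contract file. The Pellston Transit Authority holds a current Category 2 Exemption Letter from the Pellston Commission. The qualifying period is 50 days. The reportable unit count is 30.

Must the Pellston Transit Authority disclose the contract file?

No — exception (b) applies; the Pellston Transit Authority is not required to disclose the contract file.

Exception (a) does not apply: the contract file carries no privilege marking.
All of (b)'s requirements are met (the contract file was obtained under a confidentiality agreement; the number of pages in the record is 47, below the 54 limit). Under paragraphs (g)–(l): (g) is engaged (the reference index is 553, under the 688 limit), but yields to (h): (h) operates against (g): a current Standing Approval is held. (i) would limit (h) — the coverage ratio is 56%, meeting the 55% threshold — but (j) sets (i) aside: (j) is engaged — the registered capacity is 4,580 units, meeting the 4,170 units threshold. (k), which would lift (j), does not operate here — the reportable unit count is 30, not less than 26. So (b) applies.
Exception (c) does not apply: assessed value is $22,500, short of $24,000.
Exception (d) fails — no current Annual Certificate is held.
Exception (e) does not apply: the baseline figure is 353, not below 299.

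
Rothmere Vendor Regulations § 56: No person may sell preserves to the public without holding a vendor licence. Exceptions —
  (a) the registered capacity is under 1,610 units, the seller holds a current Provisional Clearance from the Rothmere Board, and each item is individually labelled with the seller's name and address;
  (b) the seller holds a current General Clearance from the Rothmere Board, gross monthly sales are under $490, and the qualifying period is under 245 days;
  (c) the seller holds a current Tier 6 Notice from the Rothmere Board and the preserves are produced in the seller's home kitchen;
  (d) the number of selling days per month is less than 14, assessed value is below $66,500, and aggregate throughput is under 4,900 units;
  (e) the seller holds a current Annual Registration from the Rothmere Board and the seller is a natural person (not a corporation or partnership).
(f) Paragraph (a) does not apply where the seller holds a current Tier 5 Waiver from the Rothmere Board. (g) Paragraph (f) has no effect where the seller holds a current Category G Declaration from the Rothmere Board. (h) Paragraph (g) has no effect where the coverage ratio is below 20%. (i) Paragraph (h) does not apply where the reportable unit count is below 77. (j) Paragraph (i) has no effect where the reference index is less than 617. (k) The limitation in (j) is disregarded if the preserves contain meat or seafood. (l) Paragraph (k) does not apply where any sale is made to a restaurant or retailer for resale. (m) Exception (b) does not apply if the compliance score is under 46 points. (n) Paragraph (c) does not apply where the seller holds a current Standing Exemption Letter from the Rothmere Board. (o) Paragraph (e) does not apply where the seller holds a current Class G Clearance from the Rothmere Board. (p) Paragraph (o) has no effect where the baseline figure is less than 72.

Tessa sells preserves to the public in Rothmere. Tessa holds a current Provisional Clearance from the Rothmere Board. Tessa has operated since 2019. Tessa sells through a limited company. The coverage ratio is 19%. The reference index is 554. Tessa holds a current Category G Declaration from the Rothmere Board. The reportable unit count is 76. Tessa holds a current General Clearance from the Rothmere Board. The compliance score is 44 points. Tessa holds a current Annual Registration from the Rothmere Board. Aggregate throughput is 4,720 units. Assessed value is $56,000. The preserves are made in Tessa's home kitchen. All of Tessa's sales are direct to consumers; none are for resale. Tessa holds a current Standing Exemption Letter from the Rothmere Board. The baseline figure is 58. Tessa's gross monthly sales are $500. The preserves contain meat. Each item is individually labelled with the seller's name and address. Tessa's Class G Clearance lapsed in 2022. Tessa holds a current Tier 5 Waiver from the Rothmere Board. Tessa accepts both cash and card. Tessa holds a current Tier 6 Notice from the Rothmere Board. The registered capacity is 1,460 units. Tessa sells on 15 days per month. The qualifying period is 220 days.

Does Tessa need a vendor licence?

All of (a)'s requirements are met (the registered capacity is 1,460 units, under the 1,610 units limit; a current Provisional Clearance is held; items are individually labelled). Under paragraphs (f)–(l): (f) is engaged (a current Tier 5 Waiver is held), but is itself disapplied by (g): (g) is engaged — a current Category G Declaration is held. (h) is engaged (the coverage ratio is 19%, below the 20% limit), but is displaced by (i): (i) is triggered — the reportable unit count is 76, below the 77 limit. (j) is engaged (the reference index is 554, less than the 617 limit), but yields to (k): (k) operates — the preserves contain meat. (l) does not operate here (no sales are for resale), so (k) stands. So (a) applies.
Exception (b) does not apply: gross monthly sales are $500, not under $490.
Exception (c) is satisfied on its face — a current Tier 6 Notice is held; the preserves are home-kitchen produced. But: (n) is engaged — a current Standing Exemption Letter is held. (c) is therefore removed.
Exception (d) requires that the number of selling days per month is less than 14; but the number of selling days per month is 15, not less than 14, so (d) is unavailable.
Exception (e) requires that the seller is a natural person (not a corporation or partnership); but the seller operates through a limited company, so (e) is unavailable.

No — exception (a) applies; Tessa is not required to hold a vendor licence.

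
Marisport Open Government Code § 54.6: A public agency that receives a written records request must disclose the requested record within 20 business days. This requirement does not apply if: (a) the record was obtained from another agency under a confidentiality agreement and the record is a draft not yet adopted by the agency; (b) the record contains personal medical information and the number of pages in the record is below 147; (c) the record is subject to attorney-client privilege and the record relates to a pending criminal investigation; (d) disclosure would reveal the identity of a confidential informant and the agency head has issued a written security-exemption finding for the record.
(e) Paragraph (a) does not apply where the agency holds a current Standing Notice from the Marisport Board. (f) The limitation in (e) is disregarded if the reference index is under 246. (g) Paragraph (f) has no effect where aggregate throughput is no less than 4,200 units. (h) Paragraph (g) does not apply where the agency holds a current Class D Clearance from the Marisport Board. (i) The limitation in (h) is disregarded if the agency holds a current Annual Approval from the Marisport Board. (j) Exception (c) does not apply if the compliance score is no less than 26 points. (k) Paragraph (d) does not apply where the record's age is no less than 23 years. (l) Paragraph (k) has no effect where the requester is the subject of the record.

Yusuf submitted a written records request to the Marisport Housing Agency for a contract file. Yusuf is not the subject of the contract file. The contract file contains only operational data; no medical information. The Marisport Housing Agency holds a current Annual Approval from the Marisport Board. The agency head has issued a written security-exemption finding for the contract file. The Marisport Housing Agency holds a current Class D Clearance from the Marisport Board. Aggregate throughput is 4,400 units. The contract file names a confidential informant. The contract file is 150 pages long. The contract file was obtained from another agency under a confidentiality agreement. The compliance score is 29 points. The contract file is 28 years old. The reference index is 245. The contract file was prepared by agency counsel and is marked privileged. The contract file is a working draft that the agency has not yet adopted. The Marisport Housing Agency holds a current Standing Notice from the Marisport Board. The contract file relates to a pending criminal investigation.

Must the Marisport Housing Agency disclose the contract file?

All of (a)'s requirements are met (the contract file was obtained under a confidentiality agreement; the contract file is an unadopted draft). But applying paragraphs (e)–(i): (e) operates against (a): a current Standing Notice is held. (f) is triggered (the reference index is 245, under the 246 limit), but is overridden by (g): (g) is triggered — aggregate throughput is 4,400 units, meeting the 4,200 units threshold. (h) would limit (g) — a current Class D Clearance is held — but (i) sets (h) aside: (i) operates against (h): a current Annual Approval is held. Exception (a) does not apply.
Exception (b) does not apply: the contract file contains only operational data.
Exception (c): the contract file is privileged; the contract file relates to a pending investigation — every condition holds. But applying paragraph (j): (j) is engaged — the compliance score is 29 points, meeting the 26 points threshold. (c) is therefore removed.
All of (d)'s requirements are met (the contract file names a confidential informant; a written security-exemption finding has been issued). But applying paragraphs (k)–(l): (k) is triggered — the record's age is 28 years, meeting the 23 years threshold. (l) is inapplicable (Yusuf is not the subject of the contract file), so (k) stands. Exception (d) does not apply.
No exception displaces § 54.6.

Yes — the Marisport Housing Agency must disclose the contract file.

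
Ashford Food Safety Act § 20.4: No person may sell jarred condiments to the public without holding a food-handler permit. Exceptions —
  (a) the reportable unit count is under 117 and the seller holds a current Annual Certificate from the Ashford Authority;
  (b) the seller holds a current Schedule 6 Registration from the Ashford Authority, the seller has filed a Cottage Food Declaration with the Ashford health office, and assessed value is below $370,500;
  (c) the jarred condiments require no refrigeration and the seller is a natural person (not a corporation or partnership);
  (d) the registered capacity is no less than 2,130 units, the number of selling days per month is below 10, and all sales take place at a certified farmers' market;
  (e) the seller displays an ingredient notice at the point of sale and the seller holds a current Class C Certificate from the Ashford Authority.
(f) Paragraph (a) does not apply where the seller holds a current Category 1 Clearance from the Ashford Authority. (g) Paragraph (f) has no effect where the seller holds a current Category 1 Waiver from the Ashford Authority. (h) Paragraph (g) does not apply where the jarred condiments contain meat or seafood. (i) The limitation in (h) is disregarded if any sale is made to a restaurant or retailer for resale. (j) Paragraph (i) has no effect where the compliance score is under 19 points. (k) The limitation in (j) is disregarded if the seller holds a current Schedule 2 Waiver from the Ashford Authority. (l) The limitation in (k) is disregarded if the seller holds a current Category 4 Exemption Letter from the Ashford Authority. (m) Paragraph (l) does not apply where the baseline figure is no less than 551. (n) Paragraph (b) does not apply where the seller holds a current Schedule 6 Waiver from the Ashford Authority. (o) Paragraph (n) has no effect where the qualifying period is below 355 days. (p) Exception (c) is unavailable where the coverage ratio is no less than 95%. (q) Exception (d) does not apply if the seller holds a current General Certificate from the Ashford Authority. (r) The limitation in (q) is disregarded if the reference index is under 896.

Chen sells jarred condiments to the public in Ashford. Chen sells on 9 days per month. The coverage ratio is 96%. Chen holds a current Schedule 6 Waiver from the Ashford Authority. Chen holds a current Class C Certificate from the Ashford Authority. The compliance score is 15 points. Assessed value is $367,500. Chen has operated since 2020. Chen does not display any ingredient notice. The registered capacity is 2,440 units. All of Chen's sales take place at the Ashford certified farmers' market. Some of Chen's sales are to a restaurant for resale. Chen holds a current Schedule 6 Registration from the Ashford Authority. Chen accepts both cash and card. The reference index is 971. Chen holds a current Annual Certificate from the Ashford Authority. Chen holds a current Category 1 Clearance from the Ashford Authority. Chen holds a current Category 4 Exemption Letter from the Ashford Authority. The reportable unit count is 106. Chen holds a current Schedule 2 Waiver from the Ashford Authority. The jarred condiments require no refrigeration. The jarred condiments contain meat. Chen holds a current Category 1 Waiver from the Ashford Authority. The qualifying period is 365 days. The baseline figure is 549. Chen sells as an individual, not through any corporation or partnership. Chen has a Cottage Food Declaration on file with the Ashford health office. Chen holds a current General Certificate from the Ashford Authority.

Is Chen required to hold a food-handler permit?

Yes — Chen must hold a food-handler permit.

Exception (a)'s conditions are all satisfied: the reportable unit count is 106, under the 117 limit; a current Annual Certificate is held. But applying paragraphs (f)–(m): (f) is engaged — a current Category 1 Clearance is held. (g) is triggered (a current Category 1 Waiver is held), but is overridden by (h): (h) operates against (g): the jarred condiments contain meat. (i) applies (some sales are to a restaurant for resale), but is set aside by (j): (j) applies — the compliance score is 15 points, under the 19 points limit. (k) would limit (j) — a current Schedule 2 Waiver is held — but (l) sets (k) aside: (l) is engaged — a current Category 4 Exemption Letter is held. (m) is not triggered (the baseline figure is 549, short of 551), so (l) stands. So (a) is unavailable.
Exception (b)'s conditions are all satisfied: a current Schedule 6 Registration is held; a Cottage Food Declaration is on file; assessed value is $367,500, below the $370,500 limit. However, paragraphs (n)–(o) must be considered: (n) operates against (b): a current Schedule 6 Waiver is held. (o) is not engaged (the qualifying period is 365 days, not below 355 days), so (n) stands. So (b) is unavailable.
Exception (c) is satisfied on its face — the jarred condiments are shelf-stable; the seller is a natural person. However, paragraph (p) must be considered: (p) is triggered — the coverage ratio is 96%, meeting the 95% threshold. (c) is therefore removed.
All of (d)'s requirements are met (the registered capacity is 2,440 units, meeting the 2,130 units threshold; the number of selling days per month is 9, below the 10 limit; all sales are at a certified farmers' market). However, paragraphs (q)–(r) must be considered: (q) operates against (d): a current General Certificate is held. (r) is not triggered (the reference index is 971, not under 896), so (q) stands. So (d) is unavailable.
Exception (e) fails — no ingredient notice is displayed.
No exception is made out. Chen falls within the general rule.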